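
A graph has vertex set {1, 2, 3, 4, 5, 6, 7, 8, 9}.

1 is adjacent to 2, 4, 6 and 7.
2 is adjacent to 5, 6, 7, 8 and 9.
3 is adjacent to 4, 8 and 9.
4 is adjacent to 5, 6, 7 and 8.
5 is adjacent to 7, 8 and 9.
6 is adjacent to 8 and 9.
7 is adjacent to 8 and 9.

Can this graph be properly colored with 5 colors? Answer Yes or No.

Yes

The chromatic number is 4. 2, 5, 7, 9 are pairwise adjacent (a clique of size 4), so at least 4 colors are needed.
4 colors suffice: 1=blue, 2=red, 3=green, 4=red, 5=yellow, 6=green, 7=green, 8=blue, 9=blue.
Since 5 ≥ 4, a proper 5-coloring certainly exists.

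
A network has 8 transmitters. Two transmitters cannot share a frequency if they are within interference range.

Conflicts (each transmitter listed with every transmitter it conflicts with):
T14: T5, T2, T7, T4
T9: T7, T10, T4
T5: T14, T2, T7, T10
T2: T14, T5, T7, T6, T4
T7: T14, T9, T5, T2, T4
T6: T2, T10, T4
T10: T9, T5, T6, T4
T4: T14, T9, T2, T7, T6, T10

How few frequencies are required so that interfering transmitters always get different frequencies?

T14, T2, T7, T4 all conflict with each other, so at least 4 frequencies are needed.
4 frequencies suffice: frequency 1 → {T5, T4}; frequency 2 → {T7, T10}; frequency 3 → {T9, T2}; frequency 4 → {T14, T6}. No two conflicting transmitters share a frequency.

4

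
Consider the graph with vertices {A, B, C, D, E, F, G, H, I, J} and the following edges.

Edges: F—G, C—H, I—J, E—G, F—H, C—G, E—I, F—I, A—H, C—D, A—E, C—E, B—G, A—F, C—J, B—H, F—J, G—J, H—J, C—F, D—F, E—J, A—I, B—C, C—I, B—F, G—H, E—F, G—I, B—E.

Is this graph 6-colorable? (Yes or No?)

The chromatic number is 6. C, E, F, G, I, J are mutually adjacent (a clique of size 6), so at least 6 colors are needed.
6 colors suffice: color 1 → {F}; color 2 → {A, C}; color 3 → {D, G}; color 4 → {E, H}; color 5 → {B, J}; color 6 → {I}.
That is already a proper 6-coloring.

Yes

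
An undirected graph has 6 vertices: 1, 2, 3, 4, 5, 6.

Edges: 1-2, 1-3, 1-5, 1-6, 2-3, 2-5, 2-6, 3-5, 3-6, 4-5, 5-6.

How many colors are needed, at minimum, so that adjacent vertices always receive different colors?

5

1, 2, 3, 5, 6 form a clique, so at least 5 colors are needed.
5 colors suffice: color red → {5}; color blue → {1, 4}; color green → {6}; color yellow → {2}; color purple → {3}. Every edge joins two different colors.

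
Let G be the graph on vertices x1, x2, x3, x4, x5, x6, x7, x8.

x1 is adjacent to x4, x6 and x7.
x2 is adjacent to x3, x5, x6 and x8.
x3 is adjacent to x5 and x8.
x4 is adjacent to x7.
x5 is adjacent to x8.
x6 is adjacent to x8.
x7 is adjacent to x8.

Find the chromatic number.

x2, x3, x5, x8 are mutually adjacent (a clique of size 4), so at least 4 colors are needed.
4 colors suffice: color R → {x1, x8}; color B → {x2, x7}; color G → {x4, x5, x6}; color Y → {x3}. Every edge joins two different colors.

4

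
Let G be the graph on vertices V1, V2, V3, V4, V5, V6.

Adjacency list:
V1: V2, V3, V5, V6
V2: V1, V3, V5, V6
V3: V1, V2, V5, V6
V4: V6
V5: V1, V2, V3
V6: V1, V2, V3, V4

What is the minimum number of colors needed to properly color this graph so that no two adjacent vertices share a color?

V1, V2, V3, V5 form a clique, so at least 4 colors are needed.
4 colors suffice: color 1 → {V2, V4}; color 2 → {V3}; color 3 → {V1}; color 4 → {V5, V6}. Every edge joins two different colors.

4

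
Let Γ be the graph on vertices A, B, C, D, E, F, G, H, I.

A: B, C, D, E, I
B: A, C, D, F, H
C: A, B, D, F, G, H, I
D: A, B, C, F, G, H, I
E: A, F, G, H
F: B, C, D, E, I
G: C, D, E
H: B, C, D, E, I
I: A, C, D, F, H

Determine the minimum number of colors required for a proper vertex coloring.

A, B, C, D form a clique, so at least 4 colors are needed.
4 colors suffice: color 1 → {D, E}; color 2 → {C}; color 3 → {A, F, G, H}; color 4 → {B, I}. No two adjacent vertices share a color.

4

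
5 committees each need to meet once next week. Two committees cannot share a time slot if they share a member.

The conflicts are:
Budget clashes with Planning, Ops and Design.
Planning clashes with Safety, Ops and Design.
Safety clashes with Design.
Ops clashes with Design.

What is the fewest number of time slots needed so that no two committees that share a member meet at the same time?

4

Budget, Planning, Ops, Design are mutually in conflict, so at least 4 time slots are needed.
A valid assignment using 4 time slots: Budget=3, Planning=1, Safety=3, Ops=4, Design=2. Each listed conflict is separated.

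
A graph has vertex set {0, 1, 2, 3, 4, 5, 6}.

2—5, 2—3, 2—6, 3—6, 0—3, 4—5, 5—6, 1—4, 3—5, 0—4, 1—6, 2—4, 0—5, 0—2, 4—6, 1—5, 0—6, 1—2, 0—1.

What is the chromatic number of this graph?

6

0, 1, 2, 4, 5, 6 are mutually adjacent (a clique of size 6), so at least 6 colors are needed.
6 colors suffice: color a → {2}; color b → {5}; color c → {6}; color d → {0}; color e → {1, 3}; color f → {4}. Every edge joins two different colors.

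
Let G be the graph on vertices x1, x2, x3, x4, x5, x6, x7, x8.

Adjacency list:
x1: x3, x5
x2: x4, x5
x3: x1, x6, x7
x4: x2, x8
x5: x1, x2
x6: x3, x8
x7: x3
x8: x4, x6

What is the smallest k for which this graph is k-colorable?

The cycle x6-x8-x4-x2-x5-x1-x3-x6 has odd length 7, so it cannot be 2-colored; at least 3 colors are needed.
3 colors suffice: x1=2, x2=1, x3=1, x4=2, x5=3, x6=2, x7=2, x8=1. Each edge has distinct colors on its endpoints.

3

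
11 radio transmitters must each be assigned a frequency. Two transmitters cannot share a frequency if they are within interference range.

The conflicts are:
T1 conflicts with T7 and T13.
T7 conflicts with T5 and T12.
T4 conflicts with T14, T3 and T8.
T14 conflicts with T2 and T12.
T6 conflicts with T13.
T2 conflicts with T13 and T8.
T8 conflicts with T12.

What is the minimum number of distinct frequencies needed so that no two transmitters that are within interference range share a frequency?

2

T14 and T2 conflict, so at least 2 frequencies are needed.
A valid assignment using 2 frequencies: T1=2, T7=1, T4=2, T14=1, T3=1, T6=2, T5=2, T2=2, T13=1, T8=1, T12=2. No two conflicting transmitters share a frequency.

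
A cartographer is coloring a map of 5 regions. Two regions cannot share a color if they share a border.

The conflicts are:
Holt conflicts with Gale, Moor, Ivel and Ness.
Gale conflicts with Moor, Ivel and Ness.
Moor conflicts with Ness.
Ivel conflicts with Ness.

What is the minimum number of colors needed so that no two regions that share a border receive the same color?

Holt, Gale, Moor, Ness pairwise conflict, so at least 4 colors are needed.
A valid assignment using 4 colors: Holt=3, Gale=2, Moor=4, Ivel=4, Ness=1. Every pair that conflicts lands in different colors.

4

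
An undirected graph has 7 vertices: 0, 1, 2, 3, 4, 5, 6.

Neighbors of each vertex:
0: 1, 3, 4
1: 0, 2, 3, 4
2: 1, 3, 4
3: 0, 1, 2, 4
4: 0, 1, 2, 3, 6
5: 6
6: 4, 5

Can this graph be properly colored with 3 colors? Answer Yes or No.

0, 1, 3, 4 are pairwise adjacent (a clique of size 4), so at least 4 colors are needed.
So 3 colors are not enough.

No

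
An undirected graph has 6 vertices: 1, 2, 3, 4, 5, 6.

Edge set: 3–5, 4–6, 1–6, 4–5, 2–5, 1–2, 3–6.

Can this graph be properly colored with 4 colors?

The chromatic number is 3. The cycle 1-6-4-5-2-1 has odd length 5, so it cannot be 2-colored; at least 3 colors are needed.
One proper 3-coloring: 1=green, 2=blue, 3=blue, 4=blue, 5=red, 6=red.
Since 4 ≥ 3, a proper 4-coloring certainly exists.

Yes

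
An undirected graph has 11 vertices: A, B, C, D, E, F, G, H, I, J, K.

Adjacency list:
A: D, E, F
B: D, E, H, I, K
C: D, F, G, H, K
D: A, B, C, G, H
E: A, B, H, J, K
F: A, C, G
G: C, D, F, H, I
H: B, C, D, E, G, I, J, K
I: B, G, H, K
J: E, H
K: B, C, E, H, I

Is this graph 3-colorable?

No

B, H, I, K form a clique, so at least 4 colors are needed.
So 3 colors are not enough.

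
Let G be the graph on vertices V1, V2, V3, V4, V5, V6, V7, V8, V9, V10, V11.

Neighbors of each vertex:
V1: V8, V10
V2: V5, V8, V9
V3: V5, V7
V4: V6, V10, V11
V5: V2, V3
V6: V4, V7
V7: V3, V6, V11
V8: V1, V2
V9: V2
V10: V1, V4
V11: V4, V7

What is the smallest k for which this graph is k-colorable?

The cycle V3-V7-V11-V4-V10-V1-V8-V2-V5-V3 has odd length 9, so it cannot be 2-colored; at least 3 colors are needed.
A valid assignment using 3 colors: V1=R, V2=R, V3=G, V4=R, V5=B, V6=B, V7=R, V8=B, V9=B, V10=B, V11=B. Each edge has distinct colors on its endpoints.

3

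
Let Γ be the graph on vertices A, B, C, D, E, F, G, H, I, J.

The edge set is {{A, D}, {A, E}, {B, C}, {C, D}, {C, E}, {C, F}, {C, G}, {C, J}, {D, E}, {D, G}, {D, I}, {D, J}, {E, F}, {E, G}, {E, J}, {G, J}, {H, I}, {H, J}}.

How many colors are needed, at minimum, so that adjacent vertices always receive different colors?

C, D, E, G, J form a clique, so at least 5 colors are needed.
A valid assignment using 5 colors: A=2, B=1, C=2, D=1, E=3, F=1, G=5, H=1, I=2, J=4. No two adjacent vertices share a color.

5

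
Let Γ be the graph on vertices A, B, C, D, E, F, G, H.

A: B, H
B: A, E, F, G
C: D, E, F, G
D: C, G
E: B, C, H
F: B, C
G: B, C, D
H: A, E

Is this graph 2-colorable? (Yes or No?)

No

C, D, G are pairwise adjacent, so at least 3 colors are needed.
So 2 colors are not enough.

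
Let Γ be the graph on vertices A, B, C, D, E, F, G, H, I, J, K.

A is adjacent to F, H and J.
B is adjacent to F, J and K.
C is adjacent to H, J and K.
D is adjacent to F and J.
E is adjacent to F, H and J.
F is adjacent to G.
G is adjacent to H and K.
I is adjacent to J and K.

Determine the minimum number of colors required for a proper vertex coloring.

2

I and K are adjacent, so at least 2 colors are needed.
2 colors suffice: color 1 → {F, H, J, K}; color 2 → {A, B, C, D, E, G, I}. Every edge joins two different colors.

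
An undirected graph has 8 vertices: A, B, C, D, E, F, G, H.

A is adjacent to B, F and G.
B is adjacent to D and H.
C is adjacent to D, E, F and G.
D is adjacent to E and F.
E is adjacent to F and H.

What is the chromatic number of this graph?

4

C, D, E, F are pairwise adjacent (a clique of size 4), so at least 4 colors are needed.
4 colors suffice: color red → {A, D, H}; color blue → {B, C}; color green → {E, G}; color yellow → {F}. Every edge joins two different colors.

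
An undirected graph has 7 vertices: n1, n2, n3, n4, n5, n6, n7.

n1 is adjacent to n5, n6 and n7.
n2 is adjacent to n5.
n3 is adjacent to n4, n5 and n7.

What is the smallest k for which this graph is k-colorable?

2

n3 and n7 are adjacent, so at least 2 colors are needed.
One proper 2-coloring: n1=1, n2=1, n3=1, n4=2, n5=2, n6=2, n7=2. Every edge joins two different colors.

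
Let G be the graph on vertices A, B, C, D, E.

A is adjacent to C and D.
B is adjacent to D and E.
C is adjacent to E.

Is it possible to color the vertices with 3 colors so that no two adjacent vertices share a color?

The chromatic number is 3. The cycle D-B-E-C-A-D has odd length 5, so it cannot be 2-colored; at least 3 colors are needed.
One proper 3-coloring: A=red, B=blue, C=blue, D=green, E=red.
That is already a proper 3-coloring.

Yes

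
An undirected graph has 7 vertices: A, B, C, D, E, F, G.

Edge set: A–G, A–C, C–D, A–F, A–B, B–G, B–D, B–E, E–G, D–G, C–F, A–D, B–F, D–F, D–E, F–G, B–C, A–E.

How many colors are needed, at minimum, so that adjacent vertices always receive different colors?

A, B, D, E, G form a clique, so at least 5 colors are needed.
One proper 5-coloring: A=2, B=3, C=4, D=1, E=5, F=5, G=4. Each edge has distinct colors on its endpoints.

5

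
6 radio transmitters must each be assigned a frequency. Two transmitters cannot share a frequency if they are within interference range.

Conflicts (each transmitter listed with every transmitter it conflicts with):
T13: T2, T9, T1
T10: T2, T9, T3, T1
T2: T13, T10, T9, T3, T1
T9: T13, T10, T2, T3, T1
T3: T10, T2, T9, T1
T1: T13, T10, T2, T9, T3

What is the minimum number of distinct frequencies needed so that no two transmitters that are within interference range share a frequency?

5

T10, T2, T9, T3, T1 are mutually in conflict, so at least 5 frequencies are needed.
5 frequencies suffice: T13=4, T10=5, T2=1, T9=2, T3=4, T1=3. No two conflicting transmitters share a frequency.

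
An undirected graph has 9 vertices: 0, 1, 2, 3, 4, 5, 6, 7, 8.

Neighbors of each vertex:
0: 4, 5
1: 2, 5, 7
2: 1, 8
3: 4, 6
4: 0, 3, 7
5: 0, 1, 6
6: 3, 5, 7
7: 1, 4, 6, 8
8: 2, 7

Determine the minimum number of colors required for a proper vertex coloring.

3

The cycle 7-4-0-5-6-7 has odd length 5, so it cannot be 2-colored; at least 3 colors are needed.
A valid assignment using 3 colors: 0=green, 1=blue, 2=red, 3=red, 4=blue, 5=red, 6=blue, 7=red, 8=blue. Each edge has distinct colors on its endpoints.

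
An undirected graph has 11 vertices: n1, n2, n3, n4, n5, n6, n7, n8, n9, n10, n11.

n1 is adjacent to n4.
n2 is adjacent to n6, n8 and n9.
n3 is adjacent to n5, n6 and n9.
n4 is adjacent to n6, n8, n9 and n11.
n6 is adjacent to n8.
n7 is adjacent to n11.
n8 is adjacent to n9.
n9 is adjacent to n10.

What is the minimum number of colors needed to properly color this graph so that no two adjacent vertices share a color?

3

n2, n8, n9 form a triangle, so at least 3 colors are needed.
3 colors suffice: color 1 → {n1, n5, n6, n9, n11}; color 2 → {n2, n3, n4, n7, n10}; color 3 → {n8}. No two adjacent vertices share a color.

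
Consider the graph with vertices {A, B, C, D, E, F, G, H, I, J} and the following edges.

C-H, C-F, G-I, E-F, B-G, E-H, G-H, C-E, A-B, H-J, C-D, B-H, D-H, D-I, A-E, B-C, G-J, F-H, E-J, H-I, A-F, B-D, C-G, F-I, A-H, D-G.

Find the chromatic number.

B, C, D, G, H form a clique, so at least 5 colors are needed.
5 colors suffice: color 1 → {H}; color 2 → {A, C, I, J}; color 3 → {F, G}; color 4 → {D, E}; color 5 → {B}. No two adjacent vertices share a color.

5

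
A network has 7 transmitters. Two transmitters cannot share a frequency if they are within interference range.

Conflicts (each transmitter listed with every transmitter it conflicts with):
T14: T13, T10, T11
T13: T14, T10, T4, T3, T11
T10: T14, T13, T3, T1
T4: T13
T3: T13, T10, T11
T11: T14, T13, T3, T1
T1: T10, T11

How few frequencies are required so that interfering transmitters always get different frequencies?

T14, T13, T11 all conflict with each other, so at least 3 frequencies are needed.
A valid assignment using 3 frequencies: T14=3, T13=1, T10=2, T4=2, T3=3, T11=2, T1=1. Each listed conflict is separated.

3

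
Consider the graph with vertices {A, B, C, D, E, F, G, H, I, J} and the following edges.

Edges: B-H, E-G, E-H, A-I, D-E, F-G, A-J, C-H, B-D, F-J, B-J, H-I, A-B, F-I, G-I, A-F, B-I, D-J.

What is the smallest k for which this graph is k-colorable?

3

B, D, J form a triangle, so at least 3 colors are needed.
A valid assignment using 3 colors: A=green, B=red, C=red, D=green, E=red, F=red, G=green, H=green, I=blue, J=blue. No two adjacent vertices share a color.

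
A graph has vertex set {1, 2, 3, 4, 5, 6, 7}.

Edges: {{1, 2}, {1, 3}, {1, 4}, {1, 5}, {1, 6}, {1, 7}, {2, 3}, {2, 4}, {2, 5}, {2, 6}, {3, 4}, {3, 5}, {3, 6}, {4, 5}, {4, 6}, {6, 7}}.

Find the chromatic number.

1, 2, 3, 4, 5 form a clique, so at least 5 colors are needed.
A valid assignment using 5 colors: 1=red, 2=yellow, 3=purple, 4=green, 5=blue, 6=blue, 7=green. No two adjacent vertices share a color.

5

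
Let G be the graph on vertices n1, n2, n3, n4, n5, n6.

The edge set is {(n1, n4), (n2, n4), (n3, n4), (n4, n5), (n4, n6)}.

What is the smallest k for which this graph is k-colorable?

n4 and n6 are adjacent, so at least 2 colors are needed.
2 colors suffice: color red → {n4}; color blue → {n1, n2, n3, n5, n6}. Every edge joins two different colors.

2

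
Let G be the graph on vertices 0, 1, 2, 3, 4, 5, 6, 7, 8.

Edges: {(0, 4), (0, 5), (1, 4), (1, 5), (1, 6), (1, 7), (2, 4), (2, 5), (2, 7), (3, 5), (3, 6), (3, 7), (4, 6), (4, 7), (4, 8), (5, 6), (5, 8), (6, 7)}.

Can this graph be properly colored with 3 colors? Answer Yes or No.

1, 4, 6, 7 are mutually adjacent (a clique of size 4), so at least 4 colors are needed.
So 3 colors are not enough.

No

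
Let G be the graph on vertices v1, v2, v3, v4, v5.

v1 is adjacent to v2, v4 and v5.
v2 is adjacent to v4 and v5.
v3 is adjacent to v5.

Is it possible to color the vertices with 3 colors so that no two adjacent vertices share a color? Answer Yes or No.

Yes

The chromatic number is 3. v1, v2, v4 are mutually adjacent, so at least 3 colors are needed.
One proper 3-coloring: v1=red, v2=blue, v3=red, v4=green, v5=green.
That is already a proper 3-coloring.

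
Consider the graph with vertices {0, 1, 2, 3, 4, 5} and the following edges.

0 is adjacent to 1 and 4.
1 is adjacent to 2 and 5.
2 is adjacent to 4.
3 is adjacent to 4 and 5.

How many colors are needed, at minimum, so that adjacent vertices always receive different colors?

The cycle 5-1-0-4-3-5 has odd length 5, so it cannot be 2-colored; at least 3 colors are needed.
3 colors suffice: 0=b, 1=a, 2=b, 3=b, 4=a, 5=c. Every edge joins two different colors.

3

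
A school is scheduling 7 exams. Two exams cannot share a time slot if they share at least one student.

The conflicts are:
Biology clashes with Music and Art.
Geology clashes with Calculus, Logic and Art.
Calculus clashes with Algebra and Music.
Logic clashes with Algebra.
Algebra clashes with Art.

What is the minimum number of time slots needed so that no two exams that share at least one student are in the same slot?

The cycle Art-Algebra-Calculus-Music-Biology-Art has odd length 5, so it cannot be 2-colored; at least 3 time slots are needed.
A valid assignment using 3 time slots: Biology=2, Geology=2, Calculus=1, Logic=1, Algebra=2, Music=3, Art=1. No two conflicting exams share a time slot.

3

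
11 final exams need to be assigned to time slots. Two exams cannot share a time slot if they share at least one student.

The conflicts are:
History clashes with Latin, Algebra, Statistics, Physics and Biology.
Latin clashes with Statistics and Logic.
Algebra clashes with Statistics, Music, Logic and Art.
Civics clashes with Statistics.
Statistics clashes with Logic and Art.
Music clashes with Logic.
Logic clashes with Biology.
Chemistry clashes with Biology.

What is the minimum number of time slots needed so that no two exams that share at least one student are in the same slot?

3

Algebra, Statistics, Art all conflict with each other, so at least 3 time slots are needed.
3 time slots suffice: time slot 1 → {Statistics, Music, Physics, Biology}; time slot 2 → {History, Civics, Logic, Chemistry, Art}; time slot 3 → {Latin, Algebra}. Every pair that conflicts lands in different time slots.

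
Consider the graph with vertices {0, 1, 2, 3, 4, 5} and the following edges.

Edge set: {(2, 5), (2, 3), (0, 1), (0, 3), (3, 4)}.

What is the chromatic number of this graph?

2

0 and 1 are adjacent, so at least 2 colors are needed.
2 colors suffice: 0=b, 1=a, 2=b, 3=a, 4=b, 5=a. Every edge joins two different colors.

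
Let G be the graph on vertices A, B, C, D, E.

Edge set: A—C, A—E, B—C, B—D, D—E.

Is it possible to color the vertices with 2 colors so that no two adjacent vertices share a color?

No

The cycle C-A-E-D-B-C has odd length 5, so it cannot be 2-colored; at least 3 colors are needed.
So 2 colors are not enough.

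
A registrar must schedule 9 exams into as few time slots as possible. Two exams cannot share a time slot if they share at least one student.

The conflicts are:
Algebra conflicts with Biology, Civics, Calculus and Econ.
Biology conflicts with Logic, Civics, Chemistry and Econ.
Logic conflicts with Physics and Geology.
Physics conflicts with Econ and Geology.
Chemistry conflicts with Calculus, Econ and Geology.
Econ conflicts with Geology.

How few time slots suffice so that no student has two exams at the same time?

3

Algebra, Biology, Civics are mutually in conflict, so at least 3 time slots are needed.
3 time slots suffice: time slot 1 → {Biology, Calculus, Geology}; time slot 2 → {Logic, Civics, Econ}; time slot 3 → {Algebra, Physics, Chemistry}. Every pair that conflicts lands in different time slots.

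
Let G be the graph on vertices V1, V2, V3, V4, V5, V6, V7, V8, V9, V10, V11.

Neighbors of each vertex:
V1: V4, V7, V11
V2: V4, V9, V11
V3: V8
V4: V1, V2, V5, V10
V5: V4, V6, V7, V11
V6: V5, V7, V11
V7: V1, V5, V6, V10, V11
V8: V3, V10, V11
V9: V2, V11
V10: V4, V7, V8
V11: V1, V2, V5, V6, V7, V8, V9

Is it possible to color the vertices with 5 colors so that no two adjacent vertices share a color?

Yes

The chromatic number is 4. V5, V6, V7, V11 are pairwise adjacent (a clique of size 4), so at least 4 colors are needed.
A valid assignment using 4 colors: V1=3, V2=2, V3=1, V4=1, V5=3, V6=4, V7=2, V8=2, V9=3, V10=3, V11=1.
Since 5 ≥ 4, a proper 5-coloring certainly exists.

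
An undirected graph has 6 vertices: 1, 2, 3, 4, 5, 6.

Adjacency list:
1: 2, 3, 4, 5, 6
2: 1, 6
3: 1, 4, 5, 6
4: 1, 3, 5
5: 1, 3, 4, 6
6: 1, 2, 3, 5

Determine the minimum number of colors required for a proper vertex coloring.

4

1, 3, 4, 5 are mutually adjacent (a clique of size 4), so at least 4 colors are needed.
4 colors suffice: color red → {1}; color blue → {2, 5}; color green → {3}; color yellow → {4, 6}. No two adjacent vertices share a color.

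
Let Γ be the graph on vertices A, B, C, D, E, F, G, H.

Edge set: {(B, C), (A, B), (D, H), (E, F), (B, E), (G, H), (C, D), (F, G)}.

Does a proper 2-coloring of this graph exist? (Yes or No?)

The cycle G-F-E-B-C-D-H-G has odd length 7, so it cannot be 2-colored; at least 3 colors are needed.
So 2 colors are not enough.

No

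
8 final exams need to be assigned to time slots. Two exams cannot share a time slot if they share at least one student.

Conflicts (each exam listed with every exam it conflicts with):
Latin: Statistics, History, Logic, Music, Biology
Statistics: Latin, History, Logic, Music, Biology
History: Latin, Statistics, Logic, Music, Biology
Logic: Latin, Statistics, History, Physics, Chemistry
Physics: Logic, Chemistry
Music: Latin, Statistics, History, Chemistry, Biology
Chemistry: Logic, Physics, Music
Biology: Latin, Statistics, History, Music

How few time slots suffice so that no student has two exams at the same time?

5

Latin, Statistics, History, Music, Biology pairwise conflict, so at least 5 time slots are needed.
5 time slots suffice: time slot 1 → {History, Chemistry}; time slot 2 → {Latin, Physics}; time slot 3 → {Logic, Music}; time slot 4 → {Statistics}; time slot 5 → {Biology}. Each listed conflict is separated.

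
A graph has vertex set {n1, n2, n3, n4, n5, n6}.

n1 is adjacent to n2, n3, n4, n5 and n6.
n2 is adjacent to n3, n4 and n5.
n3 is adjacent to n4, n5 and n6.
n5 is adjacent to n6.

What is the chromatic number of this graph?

n1, n2, n3, n5 form a clique, so at least 4 colors are needed.
One proper 4-coloring: n1=2, n2=4, n3=1, n4=3, n5=3, n6=4. No two adjacent vertices share a color.

4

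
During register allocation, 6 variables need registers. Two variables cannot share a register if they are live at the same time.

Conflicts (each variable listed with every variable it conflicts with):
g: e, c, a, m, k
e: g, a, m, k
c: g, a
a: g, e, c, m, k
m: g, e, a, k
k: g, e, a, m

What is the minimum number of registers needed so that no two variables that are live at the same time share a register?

5

g, e, a, m, k are mutually in conflict, so at least 5 registers are needed.
5 registers suffice: register 1 → {g}; register 2 → {a}; register 3 → {e, c}; register 4 → {m}; register 5 → {k}. Every pair that conflicts lands in different registers.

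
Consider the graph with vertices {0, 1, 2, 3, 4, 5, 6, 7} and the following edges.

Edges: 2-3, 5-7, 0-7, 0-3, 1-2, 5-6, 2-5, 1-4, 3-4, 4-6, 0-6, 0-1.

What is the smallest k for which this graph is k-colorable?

3

The cycle 3-0-7-5-2-3 has odd length 5, so it cannot be 2-colored; at least 3 colors are needed.
One proper 3-coloring: 0=red, 1=blue, 2=red, 3=blue, 4=red, 5=green, 6=blue, 7=blue. Each edge has distinct colors on its endpoints.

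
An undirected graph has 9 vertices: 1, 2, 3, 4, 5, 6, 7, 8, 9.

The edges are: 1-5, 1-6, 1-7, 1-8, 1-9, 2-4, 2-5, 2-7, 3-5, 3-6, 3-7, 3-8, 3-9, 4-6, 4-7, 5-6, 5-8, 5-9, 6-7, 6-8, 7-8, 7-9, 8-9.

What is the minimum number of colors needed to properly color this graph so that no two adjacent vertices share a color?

4

3, 5, 8, 9 are mutually adjacent (a clique of size 4), so at least 4 colors are needed.
4 colors suffice: color a → {5, 7}; color b → {2, 8}; color c → {6, 9}; color d → {1, 3, 4}. No two adjacent vertices share a color.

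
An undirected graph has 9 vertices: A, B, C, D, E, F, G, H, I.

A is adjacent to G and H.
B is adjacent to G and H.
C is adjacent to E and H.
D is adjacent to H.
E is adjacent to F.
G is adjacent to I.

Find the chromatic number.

G and I are adjacent, so at least 2 colors are needed.
2 colors suffice: color 1 → {E, G, H}; color 2 → {A, B, C, D, F, I}. No two adjacent vertices share a color.

2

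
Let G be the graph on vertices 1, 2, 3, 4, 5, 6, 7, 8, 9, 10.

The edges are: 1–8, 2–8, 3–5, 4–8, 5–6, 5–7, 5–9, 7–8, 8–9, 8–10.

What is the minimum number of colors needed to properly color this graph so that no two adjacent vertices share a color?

2

3 and 5 are adjacent, so at least 2 colors are needed.
2 colors suffice: color red → {5, 8}; color blue → {1, 2, 3, 4, 6, 7, 9, 10}. Every edge joins two different colors.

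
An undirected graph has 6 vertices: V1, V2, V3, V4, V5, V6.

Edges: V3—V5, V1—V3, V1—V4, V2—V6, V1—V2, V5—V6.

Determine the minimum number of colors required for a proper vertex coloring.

3

The cycle V6-V2-V1-V3-V5-V6 has odd length 5, so it cannot be 2-colored; at least 3 colors are needed.
A valid assignment using 3 colors: V1=1, V2=2, V3=2, V4=2, V5=1, V6=3. Every edge joins two different colors.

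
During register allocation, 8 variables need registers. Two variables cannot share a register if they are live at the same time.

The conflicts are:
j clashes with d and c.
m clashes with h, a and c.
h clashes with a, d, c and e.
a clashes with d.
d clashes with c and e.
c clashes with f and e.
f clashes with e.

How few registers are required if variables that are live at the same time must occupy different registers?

4

h, d, c, e are mutually in conflict, so at least 4 registers are needed.
4 registers suffice: register 1 → {a, c}; register 2 → {m, d, f}; register 3 → {j, h}; register 4 → {e}. Each listed conflict is separated.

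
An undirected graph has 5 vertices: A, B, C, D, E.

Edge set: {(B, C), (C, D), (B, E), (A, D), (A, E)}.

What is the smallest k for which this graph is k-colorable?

The cycle D-A-E-B-C-D has odd length 5, so it cannot be 2-colored; at least 3 colors are needed.
3 colors suffice: A=2, B=2, C=1, D=3, E=1. No two adjacent vertices share a color.

3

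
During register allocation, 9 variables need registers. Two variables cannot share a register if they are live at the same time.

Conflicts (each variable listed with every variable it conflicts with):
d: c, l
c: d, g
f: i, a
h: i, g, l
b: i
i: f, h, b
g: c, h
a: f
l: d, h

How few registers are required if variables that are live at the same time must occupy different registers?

3

The cycle d-l-h-g-c-d has odd length 5, so it cannot be 2-colored; at least 3 registers are needed.
3 registers suffice: d=1, c=2, f=1, h=1, b=1, i=2, g=3, a=2, l=2. Every pair that conflicts lands in different registers.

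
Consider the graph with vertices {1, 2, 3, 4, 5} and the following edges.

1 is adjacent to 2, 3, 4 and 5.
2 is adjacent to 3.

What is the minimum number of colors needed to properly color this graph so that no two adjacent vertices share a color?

1, 2, 3 form a triangle, so at least 3 colors are needed.
3 colors suffice: color red → {1}; color blue → {3, 4, 5}; color green → {2}. No two adjacent vertices share a color.

3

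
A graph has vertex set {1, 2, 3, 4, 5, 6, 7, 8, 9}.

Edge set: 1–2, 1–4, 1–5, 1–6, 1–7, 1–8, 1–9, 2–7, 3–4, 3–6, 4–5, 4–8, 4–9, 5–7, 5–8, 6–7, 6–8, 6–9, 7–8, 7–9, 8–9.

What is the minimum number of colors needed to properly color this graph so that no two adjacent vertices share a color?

5

1, 6, 7, 8, 9 form a clique, so at least 5 colors are needed.
One proper 5-coloring: 1=red, 2=blue, 3=red, 4=green, 5=yellow, 6=yellow, 7=green, 8=blue, 9=purple. Every edge joins two different colors.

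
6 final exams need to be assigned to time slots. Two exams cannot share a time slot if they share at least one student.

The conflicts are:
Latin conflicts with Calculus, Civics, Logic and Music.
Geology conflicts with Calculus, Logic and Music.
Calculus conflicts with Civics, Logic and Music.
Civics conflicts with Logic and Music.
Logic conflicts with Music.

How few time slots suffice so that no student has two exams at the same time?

Latin, Calculus, Civics, Logic, Music all conflict with each other, so at least 5 time slots are needed.
A valid assignment using 5 time slots: Latin=4, Geology=4, Calculus=1, Civics=5, Logic=2, Music=3. No two conflicting exams share a time slot.

5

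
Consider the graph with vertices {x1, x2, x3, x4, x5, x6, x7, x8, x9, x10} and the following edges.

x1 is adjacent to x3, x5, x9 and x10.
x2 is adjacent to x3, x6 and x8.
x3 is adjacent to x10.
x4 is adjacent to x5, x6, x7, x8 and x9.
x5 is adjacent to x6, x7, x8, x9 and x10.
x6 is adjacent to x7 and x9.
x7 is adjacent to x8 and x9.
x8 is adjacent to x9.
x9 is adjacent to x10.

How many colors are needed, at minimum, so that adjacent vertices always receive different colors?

5

x4, x5, x6, x7, x9 are pairwise adjacent (a clique of size 5), so at least 5 colors are needed.
A valid assignment using 5 colors: x1=4, x2=2, x3=1, x4=4, x5=1, x6=3, x7=5, x8=3, x9=2, x10=3. Each edge has distinct colors on its endpoints.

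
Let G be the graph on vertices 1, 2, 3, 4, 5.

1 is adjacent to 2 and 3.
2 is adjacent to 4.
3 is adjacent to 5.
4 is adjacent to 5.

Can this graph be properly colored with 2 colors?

No

The cycle 5-3-1-2-4-5 has odd length 5, so it cannot be 2-colored; at least 3 colors are needed.
So 2 colors are not enough.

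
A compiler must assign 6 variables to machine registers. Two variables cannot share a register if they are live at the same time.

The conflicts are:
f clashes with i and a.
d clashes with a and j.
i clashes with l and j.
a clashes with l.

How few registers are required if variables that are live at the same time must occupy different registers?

3

The cycle j-i-f-a-d-j has odd length 5, so it cannot be 2-colored; at least 3 registers are needed.
3 registers suffice: f=2, d=2, i=1, a=1, l=2, j=3. Each listed conflict is separated.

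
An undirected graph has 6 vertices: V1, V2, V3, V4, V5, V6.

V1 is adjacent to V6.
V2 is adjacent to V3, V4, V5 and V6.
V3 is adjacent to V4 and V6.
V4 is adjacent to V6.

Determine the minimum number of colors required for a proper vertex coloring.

V2, V3, V4, V6 are mutually adjacent (a clique of size 4), so at least 4 colors are needed.
A valid assignment using 4 colors: V1=2, V2=2, V3=4, V4=3, V5=1, V6=1. No two adjacent vertices share a color.

4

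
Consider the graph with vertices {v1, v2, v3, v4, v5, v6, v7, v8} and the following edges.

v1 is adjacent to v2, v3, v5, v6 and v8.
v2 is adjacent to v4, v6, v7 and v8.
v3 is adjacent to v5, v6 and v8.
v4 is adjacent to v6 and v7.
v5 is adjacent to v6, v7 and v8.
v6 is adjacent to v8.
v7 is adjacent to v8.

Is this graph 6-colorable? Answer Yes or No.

Yes

The chromatic number is 5. v1, v3, v5, v6, v8 form a clique, so at least 5 colors are needed.
A valid assignment using 5 colors: v1=3, v2=4, v3=5, v4=1, v5=4, v6=2, v7=2, v8=1.
Since 6 ≥ 5, a proper 6-coloring certainly exists.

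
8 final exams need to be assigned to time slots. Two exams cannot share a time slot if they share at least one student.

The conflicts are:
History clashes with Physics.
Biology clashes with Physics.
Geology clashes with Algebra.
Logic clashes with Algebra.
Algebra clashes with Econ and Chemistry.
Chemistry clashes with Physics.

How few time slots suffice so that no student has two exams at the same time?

2

Algebra and Econ conflict, so at least 2 time slots are needed.
2 time slots suffice: History=2, Biology=2, Geology=2, Logic=2, Algebra=1, Econ=2, Chemistry=2, Physics=1. No two conflicting exams share a time slot.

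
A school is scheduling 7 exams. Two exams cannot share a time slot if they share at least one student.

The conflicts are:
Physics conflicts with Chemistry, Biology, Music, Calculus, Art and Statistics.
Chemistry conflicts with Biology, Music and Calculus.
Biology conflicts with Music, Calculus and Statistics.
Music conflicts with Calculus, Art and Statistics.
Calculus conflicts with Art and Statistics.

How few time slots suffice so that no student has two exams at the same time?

Physics, Chemistry, Biology, Music, Calculus all conflict with each other, so at least 5 time slots are needed.
5 time slots suffice: time slot 1 → {Calculus}; time slot 2 → {Physics}; time slot 3 → {Music}; time slot 4 → {Biology, Art}; time slot 5 → {Chemistry, Statistics}. No two conflicting exams share a time slot.

5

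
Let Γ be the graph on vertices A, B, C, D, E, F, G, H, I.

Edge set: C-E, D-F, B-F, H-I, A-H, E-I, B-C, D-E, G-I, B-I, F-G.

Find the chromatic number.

3

The cycle D-E-C-B-F-D has odd length 5, so it cannot be 2-colored; at least 3 colors are needed.
A valid assignment using 3 colors: A=1, B=2, C=1, D=3, E=2, F=1, G=2, H=2, I=1. Each edge has distinct colors on its endpoints.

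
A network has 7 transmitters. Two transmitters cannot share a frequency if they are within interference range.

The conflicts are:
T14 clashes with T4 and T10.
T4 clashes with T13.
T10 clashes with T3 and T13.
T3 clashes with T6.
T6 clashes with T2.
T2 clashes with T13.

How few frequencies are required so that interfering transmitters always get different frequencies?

The cycle T10-T3-T6-T2-T13-T10 has odd length 5, so it cannot be 2-colored; at least 3 frequencies are needed.
3 frequencies suffice: frequency 1 → {T14, T6, T13}; frequency 2 → {T4, T10, T2}; frequency 3 → {T3}. Each listed conflict is separated.

3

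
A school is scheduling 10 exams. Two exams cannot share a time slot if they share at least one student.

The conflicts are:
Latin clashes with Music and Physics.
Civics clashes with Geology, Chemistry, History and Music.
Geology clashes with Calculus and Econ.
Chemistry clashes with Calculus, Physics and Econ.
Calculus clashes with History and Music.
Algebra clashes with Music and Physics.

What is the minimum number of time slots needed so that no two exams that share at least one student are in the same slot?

3

The cycle Latin-Music-Calculus-Chemistry-Physics-Latin has odd length 5, so it cannot be 2-colored; at least 3 time slots are needed.
A valid assignment using 3 time slots: Latin=3, Civics=1, Geology=2, Chemistry=2, Calculus=1, Algebra=3, History=2, Music=2, Physics=1, Econ=1. Every pair that conflicts lands in different time slots.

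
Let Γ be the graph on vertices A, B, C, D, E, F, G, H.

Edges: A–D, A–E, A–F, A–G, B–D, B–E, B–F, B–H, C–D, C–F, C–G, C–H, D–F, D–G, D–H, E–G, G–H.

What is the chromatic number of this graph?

4

C, D, G, H are mutually adjacent (a clique of size 4), so at least 4 colors are needed.
4 colors suffice: color 1 → {D, E}; color 2 → {F, G}; color 3 → {A, B, C}; color 4 → {H}. No two adjacent vertices share a color.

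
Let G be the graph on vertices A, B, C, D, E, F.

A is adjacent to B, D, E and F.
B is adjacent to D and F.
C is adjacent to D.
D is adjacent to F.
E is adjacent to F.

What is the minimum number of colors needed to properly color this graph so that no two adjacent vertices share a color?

4

A, B, D, F form a clique, so at least 4 colors are needed.
4 colors suffice: color 1 → {D, E}; color 2 → {C, F}; color 3 → {A}; color 4 → {B}. Every edge joins two different colors.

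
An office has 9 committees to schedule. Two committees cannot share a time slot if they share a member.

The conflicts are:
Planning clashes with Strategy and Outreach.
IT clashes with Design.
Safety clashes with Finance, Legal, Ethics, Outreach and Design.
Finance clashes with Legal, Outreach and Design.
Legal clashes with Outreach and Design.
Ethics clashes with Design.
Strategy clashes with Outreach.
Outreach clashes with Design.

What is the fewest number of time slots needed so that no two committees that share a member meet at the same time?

Safety, Finance, Legal, Outreach, Design are mutually in conflict, so at least 5 time slots are needed.
5 time slots suffice: time slot 1 → {IT, Ethics, Outreach}; time slot 2 → {Strategy, Design}; time slot 3 → {Planning, Safety}; time slot 4 → {Legal}; time slot 5 → {Finance}. Each listed conflict is separated.

5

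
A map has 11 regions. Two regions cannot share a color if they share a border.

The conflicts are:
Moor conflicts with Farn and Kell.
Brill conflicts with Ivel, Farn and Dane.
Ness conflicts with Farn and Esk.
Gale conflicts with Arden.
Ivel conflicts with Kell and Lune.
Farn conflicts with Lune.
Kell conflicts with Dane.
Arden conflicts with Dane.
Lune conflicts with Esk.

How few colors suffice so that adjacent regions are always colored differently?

The cycle Moor-Farn-Lune-Ivel-Kell-Moor has odd length 5, so it cannot be 2-colored; at least 3 colors are needed.
3 colors suffice: color 1 → {Farn, Kell, Arden, Esk}; color 2 → {Moor, Brill, Ness, Gale, Lune}; color 3 → {Ivel, Dane}. Each listed conflict is separated.

3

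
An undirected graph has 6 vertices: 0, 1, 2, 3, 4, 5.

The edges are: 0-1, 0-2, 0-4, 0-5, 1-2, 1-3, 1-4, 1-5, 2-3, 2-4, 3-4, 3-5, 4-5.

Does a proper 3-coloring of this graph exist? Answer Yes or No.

1, 3, 4, 5 are pairwise adjacent (a clique of size 4), so at least 4 colors are needed.
So 3 colors are not enough.

No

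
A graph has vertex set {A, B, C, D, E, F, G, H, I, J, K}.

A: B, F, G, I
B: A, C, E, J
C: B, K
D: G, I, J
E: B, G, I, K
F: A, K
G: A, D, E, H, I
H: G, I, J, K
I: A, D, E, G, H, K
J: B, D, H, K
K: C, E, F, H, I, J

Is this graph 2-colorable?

A, G, I form a triangle, so at least 3 colors are needed.
So 2 colors are not enough.

No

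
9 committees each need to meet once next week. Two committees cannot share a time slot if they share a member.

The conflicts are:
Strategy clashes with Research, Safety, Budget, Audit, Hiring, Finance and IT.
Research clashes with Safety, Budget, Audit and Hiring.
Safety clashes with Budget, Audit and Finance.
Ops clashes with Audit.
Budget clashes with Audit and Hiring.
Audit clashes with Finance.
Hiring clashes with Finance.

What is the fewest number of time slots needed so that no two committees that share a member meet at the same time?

Strategy, Research, Safety, Budget, Audit are mutually in conflict, so at least 5 time slots are needed.
5 time slots suffice: time slot 1 → {Strategy, Ops}; time slot 2 → {Audit, Hiring, IT}; time slot 3 → {Safety}; time slot 4 → {Research, Finance}; time slot 5 → {Budget}. Each listed conflict is separated.

5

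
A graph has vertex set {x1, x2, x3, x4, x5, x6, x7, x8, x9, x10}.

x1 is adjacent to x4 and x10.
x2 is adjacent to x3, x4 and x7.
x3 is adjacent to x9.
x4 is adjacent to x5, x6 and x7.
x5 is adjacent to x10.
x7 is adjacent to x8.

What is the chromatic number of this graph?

x2, x4, x7 form a triangle, so at least 3 colors are needed.
One proper 3-coloring: x1=2, x2=2, x3=1, x4=1, x5=2, x6=2, x7=3, x8=1, x9=2, x10=1. Every edge joins two different colors.

3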